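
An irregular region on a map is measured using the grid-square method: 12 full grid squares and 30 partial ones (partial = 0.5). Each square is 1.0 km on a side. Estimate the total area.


effective squares = 12 + 30 * 0.5 = 27.0
area = 27.0 * 1.0 = 27.0 km^2

27.0 km^2


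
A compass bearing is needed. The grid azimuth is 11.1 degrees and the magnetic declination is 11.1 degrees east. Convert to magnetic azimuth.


magnetic azimuth = grid azimuth - declination (east +ve)
mag_az = 11.1 - 11.1 = 0.0 degrees

0.0 degrees


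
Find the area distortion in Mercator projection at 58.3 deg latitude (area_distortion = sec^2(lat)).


area_distortion = 1/cos^2(58.3) = 3.622

3.622


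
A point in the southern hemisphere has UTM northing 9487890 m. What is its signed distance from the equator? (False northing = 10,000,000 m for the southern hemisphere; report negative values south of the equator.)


For southern: actual = 9487890 - 10000000 = -512110 m

-512110 m


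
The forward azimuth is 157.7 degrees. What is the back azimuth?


back azimuth = (157.7 + 180) mod 360 = 337.7 degrees

337.7 degrees


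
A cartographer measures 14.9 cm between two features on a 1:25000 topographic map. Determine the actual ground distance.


ground = 14.9 cm * 25000 / 100 = 3725.0 m = 3.725 km

3.725 km


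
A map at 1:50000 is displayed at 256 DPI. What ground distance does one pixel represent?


pixel_cm = 2.54 / 256 ≈ 0.009922 cm
ground = pixel_cm * 50000 / 100 = 2.54 * 50000 / (256 * 100) = 127000 / 25600 ≈ 4.96 m

4.96 m


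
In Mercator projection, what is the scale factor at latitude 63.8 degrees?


SF = 1 / cos(63.8) = 1 / 0.441506 = 2.265

2.265


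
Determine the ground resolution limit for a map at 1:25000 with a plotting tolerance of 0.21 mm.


ground = 0.21 mm * 25000 / 1000 = 5.25 m

5.25 m


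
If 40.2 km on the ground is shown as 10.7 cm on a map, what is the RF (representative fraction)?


ground = 40.2 km = 4020000 cm; RF denominator = ground / map = 4020000 / 10.7 ≈ 375701; RF = 1:375701

1:375701


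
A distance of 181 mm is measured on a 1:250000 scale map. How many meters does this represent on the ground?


ground = 181 mm * 250000 / 1000 = 45250.0 m

45250.0 m


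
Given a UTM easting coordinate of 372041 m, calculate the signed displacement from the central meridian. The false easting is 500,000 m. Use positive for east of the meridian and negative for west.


displacement = 372041 - 500000 = -127959 m

-127959 m


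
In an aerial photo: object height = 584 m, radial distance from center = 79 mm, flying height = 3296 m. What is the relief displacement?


d = h * r / H = 584 * 79 / 3296 = 14.0 mm

14.0 mm


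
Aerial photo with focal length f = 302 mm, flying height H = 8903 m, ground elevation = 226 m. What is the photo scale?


scale = f / (H - h) = 302 mm / 8677 m = 302 / 8677000 = 1:28732

1:28732


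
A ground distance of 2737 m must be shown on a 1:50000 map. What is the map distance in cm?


map_cm = 2737 * 100 / 50000 = 5.474 cm ≈ 5.47 cm

5.47 cm


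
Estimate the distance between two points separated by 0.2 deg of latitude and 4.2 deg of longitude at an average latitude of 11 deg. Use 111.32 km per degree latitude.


dlat_km = 0.2 * 111.32 = 22.264
dlon_km = 4.2 * 111.32 * cos(11) ≈ 458.954
dist = sqrt(22.264^2 + 458.954^2) ≈ 459.5 km

459.5 km


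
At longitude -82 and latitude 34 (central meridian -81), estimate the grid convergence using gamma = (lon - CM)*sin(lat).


gamma = (-82 - -81) * sin(34) = -1 * 0.559193 = -0.559 degrees

-0.559 degrees


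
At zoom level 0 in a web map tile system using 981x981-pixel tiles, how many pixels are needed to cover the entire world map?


tiles per axis = 2^0 = 1
total tiles = 1^2 = 1
pixels per axis = 1 * 981 = 981
total pixels = 981^2 = 962361

962361 pixels


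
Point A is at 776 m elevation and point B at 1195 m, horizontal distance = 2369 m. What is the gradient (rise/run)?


gradient = (1195 - 776) / 2369 = 419 / 2369 = 0.1769

0.1769


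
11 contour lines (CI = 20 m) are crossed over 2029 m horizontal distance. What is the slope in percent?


elevation change = 11 * 20 = 220 m
slope = 220 / 2029 * 100 = 10.8%

10.8%


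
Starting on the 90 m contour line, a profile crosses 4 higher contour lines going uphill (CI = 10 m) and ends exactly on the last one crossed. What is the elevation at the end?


elevation = 90 + 4 * 10 = 130 m

130 m


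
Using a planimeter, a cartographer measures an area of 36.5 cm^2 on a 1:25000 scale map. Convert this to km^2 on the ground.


ground_area = 36.5 * (25000/100)^2 = 2281250.0 m^2 = 2.28125 km^2 ≈ 2.281 km^2

2.281 km^2


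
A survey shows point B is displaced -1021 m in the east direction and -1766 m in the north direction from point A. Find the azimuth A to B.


az = atan2(-1021, -1766) = -150.0 deg
adjusted to 0-360: 210.0 degrees

210.0 degrees


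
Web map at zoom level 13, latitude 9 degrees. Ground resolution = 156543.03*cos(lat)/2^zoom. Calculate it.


res = 156543.03 * cos(9) / 2^13 = 156543.03 * 0.98768834 / 8192 = 18.87 m/pixel

18.87 m/pixel


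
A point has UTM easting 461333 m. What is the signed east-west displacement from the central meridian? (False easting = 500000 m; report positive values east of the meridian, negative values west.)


displacement = 461333 - 500000 = -38667 m

-38667 m


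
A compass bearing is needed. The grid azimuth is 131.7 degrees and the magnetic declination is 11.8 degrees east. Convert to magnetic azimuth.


magnetic azimuth = grid azimuth - declination (east +ve)
mag_az = 131.7 - 11.8 = 119.9 degrees

119.9 degrees


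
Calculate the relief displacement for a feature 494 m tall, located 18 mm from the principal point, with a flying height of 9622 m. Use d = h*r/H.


d = h * r / H = 494 * 18 / 9622 = 0.92 mm

0.92 mm


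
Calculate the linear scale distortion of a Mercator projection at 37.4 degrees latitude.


SF = 1 / cos(37.4) = 1 / 0.794415 = 1.259

1.259


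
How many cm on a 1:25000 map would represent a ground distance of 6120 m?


map_cm = 6120 * 100 / 25000 = 24.48 cm

24.48 cm


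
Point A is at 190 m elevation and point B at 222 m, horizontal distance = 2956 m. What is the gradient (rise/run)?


gradient = (222 - 190) / 2956 = 32 / 2956 = 0.0108

0.0108


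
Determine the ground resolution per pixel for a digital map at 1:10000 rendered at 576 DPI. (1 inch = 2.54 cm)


pixel_cm = 2.54 / 576 ≈ 0.00441 cm
ground = pixel_cm * 10000 / 100 = 2.54 * 10000 / (576 * 100) = 25400 / 57600 ≈ 0.44 m

0.44 m


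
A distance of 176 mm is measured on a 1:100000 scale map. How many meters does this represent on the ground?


ground = 176 mm * 100000 / 1000 = 17600.0 m

17600.0 m


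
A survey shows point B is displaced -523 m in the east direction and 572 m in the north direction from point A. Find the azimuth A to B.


az = atan2(-523, 572) = -42.4 deg
adjusted to 0-360: 317.6 degrees

317.6 degrees


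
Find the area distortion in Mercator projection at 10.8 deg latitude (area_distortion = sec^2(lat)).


area_distortion = 1/cos^2(10.8) = 1.036

1.036


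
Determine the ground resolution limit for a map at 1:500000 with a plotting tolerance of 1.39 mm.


ground = 1.39 mm * 500000 / 1000 = 695.0 m

695.0 m


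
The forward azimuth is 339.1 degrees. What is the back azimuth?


back azimuth = (339.1 + 180) mod 360 = 159.1 degrees

159.1 degrees


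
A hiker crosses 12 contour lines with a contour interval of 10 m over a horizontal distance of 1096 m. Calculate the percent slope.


elevation change = 12 * 10 = 120 m
slope = 120 / 1096 * 100 = 10.9%

10.9%


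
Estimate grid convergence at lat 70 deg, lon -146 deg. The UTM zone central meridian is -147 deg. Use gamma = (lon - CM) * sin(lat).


gamma = (-146 - -147) * sin(70) = 1 * 0.939693 = 0.94 degrees

0.94 degrees


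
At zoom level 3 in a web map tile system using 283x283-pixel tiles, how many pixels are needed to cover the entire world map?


tiles per axis = 2^3 = 8
total tiles = 8^2 = 64
pixels per axis = 8 * 283 = 2264
total pixels = 2264^2 = 5125696

5125696 pixels


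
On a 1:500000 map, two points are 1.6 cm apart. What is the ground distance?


ground = 1.6 cm * 500000 / 100 = 8000.0 m = 8.0 km

8.0 km


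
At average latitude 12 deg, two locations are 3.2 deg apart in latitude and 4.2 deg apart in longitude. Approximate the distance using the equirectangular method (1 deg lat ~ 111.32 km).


dlat_km = 3.2 * 111.32 = 356.224
dlon_km = 4.2 * 111.32 * cos(12) ≈ 457.327
dist = sqrt(356.224^2 + 457.327^2) ≈ 579.7 km

579.7 km


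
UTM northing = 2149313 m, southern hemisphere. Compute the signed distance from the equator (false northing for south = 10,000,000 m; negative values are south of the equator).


For southern: actual = 2149313 - 10000000 = -7850687 m

-7850687 m


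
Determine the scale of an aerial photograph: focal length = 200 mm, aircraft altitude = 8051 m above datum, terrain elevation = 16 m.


scale = f / (H - h) = 200 mm / 8035 m = 200 / 8035000 = 1:40175

1:40175


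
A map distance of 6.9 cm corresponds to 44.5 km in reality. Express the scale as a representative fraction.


ground = 44.5 km = 4450000 cm; RF denominator = ground / map = 4450000 / 6.9 ≈ 644928; RF = 1:644928

1:644928


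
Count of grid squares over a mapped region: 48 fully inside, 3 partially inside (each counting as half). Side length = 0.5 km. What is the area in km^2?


effective squares = 48 + 3 * 0.5 = 49.5
area = 49.5 * 0.25 = 12.375 km^2

12.375 km^2


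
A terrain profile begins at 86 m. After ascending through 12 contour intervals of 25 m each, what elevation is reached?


elevation = 86 + 12 * 25 = 386 m

386 m


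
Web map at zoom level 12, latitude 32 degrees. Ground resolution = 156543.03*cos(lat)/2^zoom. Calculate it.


res = 156543.03 * cos(32) / 2^12 = 156543.03 * 0.8480481 / 4096 = 32.41 m/pixel

32.41 m/pixel


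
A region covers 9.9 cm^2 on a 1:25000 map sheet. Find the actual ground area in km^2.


ground_area = 9.9 * (25000/100)^2 = 618750.0 m^2 = 0.61875 km^2 ≈ 0.619 km^2

0.619 km^2


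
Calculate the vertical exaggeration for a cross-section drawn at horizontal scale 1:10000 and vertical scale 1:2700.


VE = horizontal_scale / vertical_scale = 10000 / 2700 ≈ 3.7

3.7x


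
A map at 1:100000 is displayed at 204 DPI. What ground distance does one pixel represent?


pixel_cm = 2.54 / 204 ≈ 0.012451 cm
ground = pixel_cm * 100000 / 100 = 2.54 * 100000 / (204 * 100) = 254000 / 20400 ≈ 12.45 m

12.45 m


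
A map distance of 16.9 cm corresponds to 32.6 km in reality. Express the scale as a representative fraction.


ground = 32.6 km = 3260000 cm; RF denominator = ground / map = 3260000 / 16.9 ≈ 192899; RF = 1:192899

1:192899


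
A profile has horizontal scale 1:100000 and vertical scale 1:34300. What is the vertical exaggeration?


VE = horizontal_scale / vertical_scale = 100000 / 34300 ≈ 2.9

2.9x


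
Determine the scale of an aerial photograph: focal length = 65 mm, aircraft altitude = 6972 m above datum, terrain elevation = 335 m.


scale = f / (H - h) = 65 mm / 6637 m = 65 / 6637000 = 1:102108

1:102108


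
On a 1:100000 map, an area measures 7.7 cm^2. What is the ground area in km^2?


ground_area = 7.7 * (100000/100)^2 = 7700000.0 m^2 = 7.7 km^2

7.7 km^2


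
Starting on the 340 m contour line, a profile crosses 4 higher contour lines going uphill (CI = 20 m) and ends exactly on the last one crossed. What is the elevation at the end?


elevation = 340 + 4 * 20 = 420 m

420 m


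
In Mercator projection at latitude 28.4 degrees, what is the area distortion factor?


area_distortion = 1/cos^2(28.4) = 1.292

1.292


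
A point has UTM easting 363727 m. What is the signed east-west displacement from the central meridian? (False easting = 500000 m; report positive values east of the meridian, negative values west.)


displacement = 363727 - 500000 = -136273 m

-136273 m


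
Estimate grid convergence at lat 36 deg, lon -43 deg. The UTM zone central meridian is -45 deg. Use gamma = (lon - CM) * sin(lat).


gamma = (-43 - -45) * sin(36) = 2 * 0.587785 = 1.176 degrees

1.176 degrees


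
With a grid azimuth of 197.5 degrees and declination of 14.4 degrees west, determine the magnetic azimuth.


magnetic azimuth = grid azimuth - declination (east +ve)
mag_az = 197.5 - -14.4 = 211.9 degrees

211.9 degrees


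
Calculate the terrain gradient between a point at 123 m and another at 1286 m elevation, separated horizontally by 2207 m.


gradient = (1286 - 123) / 2207 = 1163 / 2207 = 0.527

0.527


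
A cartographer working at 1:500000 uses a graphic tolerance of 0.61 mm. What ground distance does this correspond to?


ground = 0.61 mm * 500000 / 1000 = 305.0 m

305.0 m


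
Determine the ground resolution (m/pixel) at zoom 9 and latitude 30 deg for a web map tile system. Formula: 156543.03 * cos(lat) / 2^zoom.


res = 156543.03 * cos(30) / 2^9 = 156543.03 * 0.8660254 / 512 = 264.79 m/pixel

264.79 m/pixel


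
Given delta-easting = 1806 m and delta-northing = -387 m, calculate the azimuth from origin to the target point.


az = atan2(1806, -387) = 102.1 deg
adjusted to 0-360: 102.1 degrees

102.1 degrees


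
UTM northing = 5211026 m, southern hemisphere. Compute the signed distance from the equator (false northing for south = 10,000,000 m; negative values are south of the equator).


For southern: actual = 5211026 - 10000000 = -4788974 m

-4788974 m


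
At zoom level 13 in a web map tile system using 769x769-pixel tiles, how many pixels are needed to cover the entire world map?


tiles per axis = 2^13 = 8192
total tiles = 8192^2 = 67108864
pixels per axis = 8192 * 769 = 6299648
total pixels = 6299648^2 = 39685564923904

39685564923904 pixels


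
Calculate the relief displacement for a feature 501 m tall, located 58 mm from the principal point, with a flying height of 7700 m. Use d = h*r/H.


d = h * r / H = 501 * 58 / 7700 = 3.77 mm

3.77 mm


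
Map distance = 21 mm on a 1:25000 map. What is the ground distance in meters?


ground = 21 mm * 25000 / 1000 = 525.0 m

525.0 m


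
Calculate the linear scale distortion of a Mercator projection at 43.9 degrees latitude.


SF = 1 / cos(43.9) = 1 / 0.720551 = 1.388

1.388


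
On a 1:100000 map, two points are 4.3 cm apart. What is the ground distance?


ground = 4.3 cm * 100000 / 100 = 4300.0 m = 4.3 km

4.3 km


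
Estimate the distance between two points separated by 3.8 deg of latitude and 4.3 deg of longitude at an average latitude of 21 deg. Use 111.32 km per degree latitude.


dlat_km = 3.8 * 111.32 = 423.016
dlon_km = 4.3 * 111.32 * cos(21) ≈ 446.883
dist = sqrt(423.016^2 + 446.883^2) ≈ 615.3 km

615.3 km


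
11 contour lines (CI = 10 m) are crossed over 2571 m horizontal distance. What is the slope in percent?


elevation change = 11 * 10 = 110 m
slope = 110 / 2571 * 100 = 4.3%

4.3%


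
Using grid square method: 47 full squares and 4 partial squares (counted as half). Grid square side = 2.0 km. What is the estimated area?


effective squares = 47 + 4 * 0.5 = 49.0
area = 49.0 * 4.0 = 196.0 km^2

196.0 km^2


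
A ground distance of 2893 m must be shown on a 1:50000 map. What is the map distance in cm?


map_cm = 2893 * 100 / 50000 = 5.786 cm ≈ 5.79 cm

5.79 cm


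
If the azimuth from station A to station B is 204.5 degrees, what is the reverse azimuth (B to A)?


back azimuth = (204.5 + 180) mod 360 = 24.5 degrees

24.5 degrees


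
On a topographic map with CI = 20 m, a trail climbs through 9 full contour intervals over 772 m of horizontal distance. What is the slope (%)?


elevation change = 9 * 20 = 180 m
slope = 180 / 772 * 100 = 23.3%

23.3%


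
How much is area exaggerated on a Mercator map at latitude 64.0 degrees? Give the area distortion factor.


area_distortion = 1/cos^2(64.0) = 5.204

5.204


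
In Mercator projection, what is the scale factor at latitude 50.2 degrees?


SF = 1 / cos(50.2) = 1 / 0.64011 = 1.562

1.562


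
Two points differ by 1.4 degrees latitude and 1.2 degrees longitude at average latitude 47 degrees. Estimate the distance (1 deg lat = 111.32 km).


dlat_km = 1.4 * 111.32 = 155.848
dlon_km = 1.2 * 111.32 * cos(47) ≈ 91.104
dist = sqrt(155.848^2 + 91.104^2) ≈ 180.5 km

180.5 km


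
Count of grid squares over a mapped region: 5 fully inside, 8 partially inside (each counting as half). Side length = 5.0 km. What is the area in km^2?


effective squares = 5 + 8 * 0.5 = 9.0
area = 9.0 * 25.0 = 225.0 km^2

225.0 km^2


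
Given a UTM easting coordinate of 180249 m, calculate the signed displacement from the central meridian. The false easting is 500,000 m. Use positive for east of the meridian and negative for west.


displacement = 180249 - 500000 = -319751 m

-319751 m


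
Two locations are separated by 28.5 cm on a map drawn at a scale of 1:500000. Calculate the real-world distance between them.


ground = 28.5 cm * 500000 / 100 = 142500.0 m = 142.5 km

142.5 km


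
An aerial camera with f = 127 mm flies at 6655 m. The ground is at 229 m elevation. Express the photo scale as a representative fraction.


scale = f / (H - h) = 127 mm / 6426 m = 127 / 6426000 = 1:50598

1:50598


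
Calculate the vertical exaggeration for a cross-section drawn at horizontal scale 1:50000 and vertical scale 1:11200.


VE = horizontal_scale / vertical_scale = 50000 / 11200 ≈ 4.5

4.5x


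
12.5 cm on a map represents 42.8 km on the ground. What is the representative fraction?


ground = 42.8 km = 4280000 cm; RF denominator = ground / map = 4280000 / 12.5 = 342400; RF = 1:342400

1:342400


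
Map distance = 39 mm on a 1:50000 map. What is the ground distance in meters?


ground = 39 mm * 50000 / 1000 = 1950.0 m

1950.0 m


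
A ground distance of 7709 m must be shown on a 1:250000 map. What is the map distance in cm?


map_cm = 7709 * 100 / 250000 = 3.0836 cm ≈ 3.08 cm

3.08 cm


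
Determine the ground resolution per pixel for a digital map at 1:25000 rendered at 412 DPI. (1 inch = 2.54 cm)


pixel_cm = 2.54 / 412 ≈ 0.006165 cm
ground = pixel_cm * 25000 / 100 = 2.54 * 25000 / (412 * 100) = 63500 / 41200 ≈ 1.54 m

1.54 m


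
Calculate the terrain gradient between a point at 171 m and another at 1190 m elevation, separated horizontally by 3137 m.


gradient = (1190 - 171) / 3137 = 1019 / 3137 = 0.3248

0.3248


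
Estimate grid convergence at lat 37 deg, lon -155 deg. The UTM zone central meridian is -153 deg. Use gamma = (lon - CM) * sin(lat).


gamma = (-155 - -153) * sin(37) = -2 * 0.601815 = -1.204 degrees

-1.204 degrees


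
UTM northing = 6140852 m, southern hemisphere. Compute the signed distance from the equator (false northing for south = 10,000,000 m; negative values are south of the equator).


For southern: actual = 6140852 - 10000000 = -3859148 m

-3859148 m


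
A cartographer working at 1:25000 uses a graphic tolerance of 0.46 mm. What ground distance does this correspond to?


ground = 0.46 mm * 25000 / 1000 = 11.5 m

11.5 m


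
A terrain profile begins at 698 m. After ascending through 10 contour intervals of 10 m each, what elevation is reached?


elevation = 698 + 10 * 10 = 798 m

798 m


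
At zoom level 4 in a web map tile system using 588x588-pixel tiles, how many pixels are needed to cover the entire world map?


tiles per axis = 2^4 = 16
total tiles = 16^2 = 256
pixels per axis = 16 * 588 = 9408
total pixels = 9408^2 = 88510464

88510464 pixels


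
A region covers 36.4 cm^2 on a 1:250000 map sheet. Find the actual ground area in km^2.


ground_area = 36.4 * (250000/100)^2 = 227500000.0 m^2 = 227.5 km^2

227.5 km^2


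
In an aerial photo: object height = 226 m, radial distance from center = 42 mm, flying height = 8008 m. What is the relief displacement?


d = h * r / H = 226 * 42 / 8008 = 1.19 mm

1.19 mm


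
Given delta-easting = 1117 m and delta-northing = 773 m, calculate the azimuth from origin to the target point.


az = atan2(1117, 773) = 55.3 deg
adjusted to 0-360: 55.3 degrees

55.3 degrees


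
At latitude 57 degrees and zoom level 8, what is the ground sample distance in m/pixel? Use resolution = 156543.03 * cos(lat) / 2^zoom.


res = 156543.03 * cos(57) / 2^8 = 156543.03 * 0.54463904 / 256 = 333.04 m/pixel

333.04 m/pixel


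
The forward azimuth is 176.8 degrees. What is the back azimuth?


back azimuth = (176.8 + 180) mod 360 = 356.8 degrees

356.8 degrees


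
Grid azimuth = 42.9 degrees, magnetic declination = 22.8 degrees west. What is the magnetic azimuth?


magnetic azimuth = grid azimuth - declination (east +ve)
mag_az = 42.9 - -22.8 = 65.7 degrees

65.7 degrees


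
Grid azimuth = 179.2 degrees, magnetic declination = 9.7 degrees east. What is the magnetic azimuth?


magnetic azimuth = grid azimuth - declination (east +ve)
mag_az = 179.2 - 9.7 = 169.5 degrees

169.5 degrees


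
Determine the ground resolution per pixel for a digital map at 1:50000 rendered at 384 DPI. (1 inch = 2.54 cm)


pixel_cm = 2.54 / 384 ≈ 0.006615 cm
ground = pixel_cm * 50000 / 100 = 2.54 * 50000 / (384 * 100) = 127000 / 38400 ≈ 3.31 m

3.31 m


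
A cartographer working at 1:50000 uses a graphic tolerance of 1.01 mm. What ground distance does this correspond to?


ground = 1.01 mm * 50000 / 1000 = 50.5 m

50.5 m


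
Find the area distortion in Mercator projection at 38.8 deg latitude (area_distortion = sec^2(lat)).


area_distortion = 1/cos^2(38.8) = 1.646

1.646


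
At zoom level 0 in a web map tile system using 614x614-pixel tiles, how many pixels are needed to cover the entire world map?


tiles per axis = 2^0 = 1
total tiles = 1^2 = 1
pixels per axis = 1 * 614 = 614
total pixels = 614^2 = 376996

376996 pixels


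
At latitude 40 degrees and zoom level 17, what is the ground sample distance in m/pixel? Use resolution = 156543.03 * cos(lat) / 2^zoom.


res = 156543.03 * cos(40) / 2^17 = 156543.03 * 0.76604444 / 131072 = 0.91 m/pixel

0.91 m/pixel


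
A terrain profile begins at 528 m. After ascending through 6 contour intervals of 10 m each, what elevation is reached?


elevation = 528 + 6 * 10 = 588 m

588 m


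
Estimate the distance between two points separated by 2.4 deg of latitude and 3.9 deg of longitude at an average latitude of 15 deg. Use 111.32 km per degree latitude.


dlat_km = 2.4 * 111.32 = 267.168
dlon_km = 3.9 * 111.32 * cos(15) ≈ 419.355
dist = sqrt(267.168^2 + 419.355^2) ≈ 497.2 km

497.2 km


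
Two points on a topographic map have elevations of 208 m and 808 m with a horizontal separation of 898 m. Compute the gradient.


gradient = (808 - 208) / 898 = 600 / 898 = 0.6682

0.6682


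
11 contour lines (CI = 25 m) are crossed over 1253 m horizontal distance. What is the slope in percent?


elevation change = 11 * 25 = 275 m
slope = 275 / 1253 * 100 = 21.9%

21.9%


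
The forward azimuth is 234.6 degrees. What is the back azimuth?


back azimuth = (234.6 + 180) mod 360 = 54.6 degrees

54.6 degrees


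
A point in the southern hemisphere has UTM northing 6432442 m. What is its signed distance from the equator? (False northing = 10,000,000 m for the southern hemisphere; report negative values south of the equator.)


For southern: actual = 6432442 - 10000000 = -3567558 m

-3567558 m


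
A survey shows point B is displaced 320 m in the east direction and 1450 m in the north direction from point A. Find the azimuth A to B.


az = atan2(320, 1450) = 12.4 deg
adjusted to 0-360: 12.4 degrees

12.4 degrees


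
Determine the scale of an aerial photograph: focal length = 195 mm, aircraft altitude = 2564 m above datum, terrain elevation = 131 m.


scale = f / (H - h) = 195 mm / 2433 m = 195 / 2433000 = 1:12477

1:12477


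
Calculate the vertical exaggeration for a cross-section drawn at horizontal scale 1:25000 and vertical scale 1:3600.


VE = horizontal_scale / vertical_scale = 25000 / 3600 ≈ 6.9

6.9x


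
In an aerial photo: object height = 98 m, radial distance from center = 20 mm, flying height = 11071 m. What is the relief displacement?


d = h * r / H = 98 * 20 / 11071 = 0.18 mm

0.18 mm


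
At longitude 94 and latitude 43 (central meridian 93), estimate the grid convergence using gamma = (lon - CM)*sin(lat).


gamma = (94 - 93) * sin(43) = 1 * 0.681998 = 0.682 degrees

0.682 degrees


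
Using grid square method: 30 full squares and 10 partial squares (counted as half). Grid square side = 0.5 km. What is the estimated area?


effective squares = 30 + 10 * 0.5 = 35.0
area = 35.0 * 0.25 = 8.75 km^2

8.75 km^2


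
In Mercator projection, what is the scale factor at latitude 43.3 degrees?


SF = 1 / cos(43.3) = 1 / 0.727773 = 1.374

1.374


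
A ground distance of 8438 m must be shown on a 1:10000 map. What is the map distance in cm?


map_cm = 8438 * 100 / 10000 = 84.38 cm

84.38 cm


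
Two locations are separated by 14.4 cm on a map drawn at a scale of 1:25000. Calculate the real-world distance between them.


ground = 14.4 cm * 25000 / 100 = 3600.0 m = 3.6 km

3.6 km


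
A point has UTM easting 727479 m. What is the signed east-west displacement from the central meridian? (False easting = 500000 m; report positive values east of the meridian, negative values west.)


displacement = 727479 - 500000 = 227479 m

227479 m


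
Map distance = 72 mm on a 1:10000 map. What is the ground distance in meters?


ground = 72 mm * 10000 / 1000 = 720.0 m

720.0 m


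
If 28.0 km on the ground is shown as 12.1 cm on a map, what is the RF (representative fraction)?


ground = 28.0 km = 2800000 cm; RF denominator = ground / map = 2800000 / 12.1 ≈ 231405; RF = 1:231405

1:231405


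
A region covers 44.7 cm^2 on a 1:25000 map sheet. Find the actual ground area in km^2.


ground_area = 44.7 * (25000/100)^2 = 2793750.0 m^2 = 2.79375 km^2 ≈ 2.794 km^2

2.794 km^2


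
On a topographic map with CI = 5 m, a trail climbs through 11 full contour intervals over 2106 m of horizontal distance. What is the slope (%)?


elevation change = 11 * 5 = 55 m
slope = 55 / 2106 * 100 = 2.6%

2.6%


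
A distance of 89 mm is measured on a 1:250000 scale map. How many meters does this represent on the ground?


ground = 89 mm * 250000 / 1000 = 22250.0 m

22250.0 m


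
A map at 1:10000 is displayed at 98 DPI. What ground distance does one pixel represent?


pixel_cm = 2.54 / 98 ≈ 0.025918 cm
ground = pixel_cm * 10000 / 100 = 2.54 * 10000 / (98 * 100) = 25400 / 9800 ≈ 2.59 m

2.59 m


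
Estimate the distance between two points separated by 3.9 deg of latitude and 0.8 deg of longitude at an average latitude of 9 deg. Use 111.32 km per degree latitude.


dlat_km = 3.9 * 111.32 = 434.148
dlon_km = 0.8 * 111.32 * cos(9) ≈ 87.96
dist = sqrt(434.148^2 + 87.96^2) ≈ 443.0 km

443.0 km


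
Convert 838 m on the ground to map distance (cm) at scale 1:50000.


map_cm = 838 * 100 / 50000 = 1.676 cm ≈ 1.68 cm

1.68 cm


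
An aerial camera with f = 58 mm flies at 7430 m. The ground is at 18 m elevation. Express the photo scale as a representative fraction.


scale = f / (H - h) = 58 mm / 7412 m = 58 / 7412000 = 1:127793

1:127793


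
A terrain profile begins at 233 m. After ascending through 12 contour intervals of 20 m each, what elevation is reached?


elevation = 233 + 12 * 20 = 473 m

473 m


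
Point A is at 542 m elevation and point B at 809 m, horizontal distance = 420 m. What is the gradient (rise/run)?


gradient = (809 - 542) / 420 = 267 / 420 = 0.6357

0.6357


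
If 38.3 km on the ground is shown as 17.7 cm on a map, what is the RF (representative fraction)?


ground = 38.3 km = 3830000 cm; RF denominator = ground / map = 3830000 / 17.7 ≈ 216384; RF = 1:216384

1:216384


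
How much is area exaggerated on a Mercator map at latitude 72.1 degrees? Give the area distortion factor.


area_distortion = 1/cos^2(72.1) = 10.586

10.586


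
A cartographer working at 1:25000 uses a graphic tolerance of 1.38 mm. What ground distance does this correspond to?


ground = 1.38 mm * 25000 / 1000 = 34.5 m

34.5 m


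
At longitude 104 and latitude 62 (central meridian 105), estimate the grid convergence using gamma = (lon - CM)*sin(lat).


gamma = (104 - 105) * sin(62) = -1 * 0.882948 = -0.883 degrees

-0.883 degrees


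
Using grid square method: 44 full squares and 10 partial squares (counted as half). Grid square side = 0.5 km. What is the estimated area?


effective squares = 44 + 10 * 0.5 = 49.0
area = 49.0 * 0.25 = 12.25 km^2

12.25 km^2


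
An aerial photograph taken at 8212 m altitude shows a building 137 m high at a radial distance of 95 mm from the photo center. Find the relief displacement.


d = h * r / H = 137 * 95 / 8212 = 1.58 mm

1.58 mm


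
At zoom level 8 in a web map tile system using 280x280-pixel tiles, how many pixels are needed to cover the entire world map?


tiles per axis = 2^8 = 256
total tiles = 256^2 = 65536
pixels per axis = 256 * 280 = 71680
total pixels = 71680^2 = 5138022400

5138022400 pixels


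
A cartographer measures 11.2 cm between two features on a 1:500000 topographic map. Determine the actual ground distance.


ground = 11.2 cm * 500000 / 100 = 56000.0 m = 56.0 km

56.0 km


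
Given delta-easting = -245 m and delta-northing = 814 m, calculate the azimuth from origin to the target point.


az = atan2(-245, 814) = -16.8 deg
adjusted to 0-360: 343.2 degrees

343.2 degrees


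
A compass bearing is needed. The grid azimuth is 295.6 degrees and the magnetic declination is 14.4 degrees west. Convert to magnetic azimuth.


magnetic azimuth = grid azimuth - declination (east +ve)
mag_az = 295.6 - -14.4 = 310.0 degrees

310.0 degrees


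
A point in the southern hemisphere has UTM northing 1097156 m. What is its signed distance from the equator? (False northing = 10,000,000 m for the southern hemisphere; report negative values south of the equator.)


For southern: actual = 1097156 - 10000000 = -8902844 m

-8902844 m


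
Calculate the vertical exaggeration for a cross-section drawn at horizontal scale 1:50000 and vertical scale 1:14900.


VE = horizontal_scale / vertical_scale = 50000 / 14900 ≈ 3.4

3.4x


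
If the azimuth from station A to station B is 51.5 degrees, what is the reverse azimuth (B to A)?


back azimuth = (51.5 + 180) mod 360 = 231.5 degrees

231.5 degrees


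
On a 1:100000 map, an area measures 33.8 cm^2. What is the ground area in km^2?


ground_area = 33.8 * (100000/100)^2 = 33800000.0 m^2 = 33.8 km^2

33.8 km^2


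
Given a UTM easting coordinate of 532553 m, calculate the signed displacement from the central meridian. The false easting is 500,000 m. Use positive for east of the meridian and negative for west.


displacement = 532553 - 500000 = 32553 m

32553 m


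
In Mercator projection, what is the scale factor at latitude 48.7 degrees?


SF = 1 / cos(48.7) = 1 / 0.660002 = 1.515

1.515


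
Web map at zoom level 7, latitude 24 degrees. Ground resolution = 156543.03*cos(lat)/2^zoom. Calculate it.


res = 156543.03 * cos(24) / 2^7 = 156543.03 * 0.91354546 / 128 = 1117.26 m/pixel

1117.26 m/pixel


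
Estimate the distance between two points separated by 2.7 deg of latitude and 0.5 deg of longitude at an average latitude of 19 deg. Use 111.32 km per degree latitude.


dlat_km = 2.7 * 111.32 = 300.564
dlon_km = 0.5 * 111.32 * cos(19) ≈ 52.628
dist = sqrt(300.564^2 + 52.628^2) ≈ 305.1 km

305.1 km


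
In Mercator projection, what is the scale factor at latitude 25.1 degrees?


SF = 1 / cos(25.1) = 1 / 0.905569 = 1.104

1.104


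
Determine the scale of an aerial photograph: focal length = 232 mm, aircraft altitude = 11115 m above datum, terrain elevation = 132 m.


scale = f / (H - h) = 232 mm / 10983 m = 232 / 10983000 = 1:47341

1:47341


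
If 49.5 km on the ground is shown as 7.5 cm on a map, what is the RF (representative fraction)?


ground = 49.5 km = 4950000 cm; RF denominator = ground / map = 4950000 / 7.5 = 660000; RF = 1:660000

1:660000


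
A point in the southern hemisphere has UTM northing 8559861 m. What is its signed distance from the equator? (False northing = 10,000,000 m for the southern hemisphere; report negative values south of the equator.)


For southern: actual = 8559861 - 10000000 = -1440139 m

-1440139 m


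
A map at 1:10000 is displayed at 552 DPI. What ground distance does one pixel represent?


pixel_cm = 2.54 / 552 ≈ 0.004601 cm
ground = pixel_cm * 10000 / 100 = 2.54 * 10000 / (552 * 100) = 25400 / 55200 ≈ 0.46 m

0.46 m


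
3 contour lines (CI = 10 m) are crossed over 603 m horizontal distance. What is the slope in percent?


elevation change = 3 * 10 = 30 m
slope = 30 / 603 * 100 = 5.0%

5.0%


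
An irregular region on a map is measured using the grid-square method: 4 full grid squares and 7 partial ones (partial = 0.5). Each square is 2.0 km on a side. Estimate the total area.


effective squares = 4 + 7 * 0.5 = 7.5
area = 7.5 * 4.0 = 30.0 km^2

30.0 km^2


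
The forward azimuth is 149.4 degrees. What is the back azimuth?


back azimuth = (149.4 + 180) mod 360 = 329.4 degrees

329.4 degrees


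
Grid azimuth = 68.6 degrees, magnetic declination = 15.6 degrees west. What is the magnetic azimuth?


magnetic azimuth = grid azimuth - declination (east +ve)
mag_az = 68.6 - -15.6 = 84.2 degrees

84.2 degrees


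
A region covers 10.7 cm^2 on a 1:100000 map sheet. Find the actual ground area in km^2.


ground_area = 10.7 * (100000/100)^2 = 10700000.0 m^2 = 10.7 km^2

10.7 km^2


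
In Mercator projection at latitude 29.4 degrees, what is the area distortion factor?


area_distortion = 1/cos^2(29.4) = 1.317

1.317


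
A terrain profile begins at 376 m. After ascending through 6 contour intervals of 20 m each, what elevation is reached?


elevation = 376 + 6 * 20 = 496 m

496 m


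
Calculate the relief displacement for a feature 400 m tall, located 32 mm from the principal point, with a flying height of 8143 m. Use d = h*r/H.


d = h * r / H = 400 * 32 / 8143 = 1.57 mm

1.57 mm


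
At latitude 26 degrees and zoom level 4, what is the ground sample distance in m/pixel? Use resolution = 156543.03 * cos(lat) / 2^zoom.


res = 156543.03 * cos(26) / 2^4 = 156543.03 * 0.89879405 / 16 = 8793.75 m/pixel

8793.75 m/pixel


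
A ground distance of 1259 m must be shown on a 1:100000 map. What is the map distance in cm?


map_cm = 1259 * 100 / 100000 = 1.259 cm ≈ 1.26 cm

1.26 cm


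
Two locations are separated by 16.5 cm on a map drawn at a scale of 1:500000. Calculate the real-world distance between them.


ground = 16.5 cm * 500000 / 100 = 82500.0 m = 82.5 km

82.5 km


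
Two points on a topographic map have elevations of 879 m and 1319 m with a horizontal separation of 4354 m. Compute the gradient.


gradient = (1319 - 879) / 4354 = 440 / 4354 = 0.1011

0.1011


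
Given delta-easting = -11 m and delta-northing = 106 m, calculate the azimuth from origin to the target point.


az = atan2(-11, 106) = -5.9 deg
adjusted to 0-360: 354.1 degrees

354.1 degrees


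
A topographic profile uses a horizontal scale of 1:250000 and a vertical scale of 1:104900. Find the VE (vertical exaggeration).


VE = horizontal_scale / vertical_scale = 250000 / 104900 ≈ 2.4

2.4x


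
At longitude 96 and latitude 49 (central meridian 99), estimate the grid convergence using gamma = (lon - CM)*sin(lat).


gamma = (96 - 99) * sin(49) = -3 * 0.75471 = -2.264 degrees

-2.264 degrees


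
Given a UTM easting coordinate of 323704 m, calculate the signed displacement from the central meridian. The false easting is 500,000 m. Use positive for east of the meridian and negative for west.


displacement = 323704 - 500000 = -176296 m

-176296 m


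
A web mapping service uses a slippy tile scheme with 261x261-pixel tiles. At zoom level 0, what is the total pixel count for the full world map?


tiles per axis = 2^0 = 1
total tiles = 1^2 = 1
pixels per axis = 1 * 261 = 261
total pixels = 261^2 = 68121

68121 pixels


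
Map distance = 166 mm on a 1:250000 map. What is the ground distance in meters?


ground = 166 mm * 250000 / 1000 = 41500.0 m

41500.0 m


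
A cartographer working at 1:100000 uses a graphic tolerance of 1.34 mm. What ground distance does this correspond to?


ground = 1.34 mm * 100000 / 1000 = 134.0 m

134.0 m


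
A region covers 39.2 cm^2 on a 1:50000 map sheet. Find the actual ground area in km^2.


ground_area = 39.2 * (50000/100)^2 = 9800000.0 m^2 = 9.8 km^2

9.8 km^2


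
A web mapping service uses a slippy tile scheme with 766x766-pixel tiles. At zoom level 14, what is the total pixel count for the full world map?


tiles per axis = 2^14 = 16384
total tiles = 16384^2 = 268435456
pixels per axis = 16384 * 766 = 12550144
total pixels = 12550144^2 = 157506114420736

157506114420736 pixels


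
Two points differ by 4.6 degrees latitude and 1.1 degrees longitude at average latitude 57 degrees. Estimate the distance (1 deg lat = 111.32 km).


dlat_km = 4.6 * 111.32 = 512.072
dlon_km = 1.1 * 111.32 * cos(57) ≈ 66.692
dist = sqrt(512.072^2 + 66.692^2) ≈ 516.4 km

516.4 km


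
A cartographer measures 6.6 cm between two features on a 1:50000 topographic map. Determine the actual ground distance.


ground = 6.6 cm * 50000 / 100 = 3300.0 m = 3.3 km

3.3 km


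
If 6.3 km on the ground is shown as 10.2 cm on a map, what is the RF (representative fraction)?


ground = 6.3 km = 630000 cm; RF denominator = ground / map = 630000 / 10.2 ≈ 61765; RF = 1:61765

1:61765


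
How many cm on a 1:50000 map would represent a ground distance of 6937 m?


map_cm = 6937 * 100 / 50000 = 13.874 cm ≈ 13.87 cm

13.87 cm


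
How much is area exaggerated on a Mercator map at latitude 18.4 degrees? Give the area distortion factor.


area_distortion = 1/cos^2(18.4) = 1.111

1.111


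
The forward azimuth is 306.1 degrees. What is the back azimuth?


back azimuth = (306.1 + 180) mod 360 = 126.1 degrees

126.1 degrees


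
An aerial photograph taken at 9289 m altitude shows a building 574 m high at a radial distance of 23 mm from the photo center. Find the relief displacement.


d = h * r / H = 574 * 23 / 9289 = 1.42 mm

1.42 mm


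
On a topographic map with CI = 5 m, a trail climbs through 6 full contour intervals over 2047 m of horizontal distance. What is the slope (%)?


elevation change = 6 * 5 = 30 m
slope = 30 / 2047 * 100 = 1.5%

1.5%


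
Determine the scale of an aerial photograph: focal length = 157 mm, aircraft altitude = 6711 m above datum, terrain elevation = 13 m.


scale = f / (H - h) = 157 mm / 6698 m = 157 / 6698000 = 1:42662

1:42662


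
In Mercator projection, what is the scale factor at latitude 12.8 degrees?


SF = 1 / cos(12.8) = 1 / 0.975149 = 1.025

1.025


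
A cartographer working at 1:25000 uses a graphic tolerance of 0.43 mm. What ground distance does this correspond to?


ground = 0.43 mm * 25000 / 1000 = 10.75 m

10.75 m


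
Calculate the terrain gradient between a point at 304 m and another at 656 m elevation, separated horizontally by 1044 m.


gradient = (656 - 304) / 1044 = 352 / 1044 = 0.3372

0.3372
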